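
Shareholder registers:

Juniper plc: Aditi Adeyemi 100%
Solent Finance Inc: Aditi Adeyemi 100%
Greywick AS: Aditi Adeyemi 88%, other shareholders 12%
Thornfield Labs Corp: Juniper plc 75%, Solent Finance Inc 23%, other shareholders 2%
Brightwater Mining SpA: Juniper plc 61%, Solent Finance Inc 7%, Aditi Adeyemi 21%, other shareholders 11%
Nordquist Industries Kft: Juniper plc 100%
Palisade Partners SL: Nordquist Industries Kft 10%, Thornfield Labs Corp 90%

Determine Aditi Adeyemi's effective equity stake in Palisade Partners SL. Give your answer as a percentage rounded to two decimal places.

Aditi reaches Palisade along 3 paths.
Via Juniper → Nordquist: 100% × 100% × 10% = 10%.
Via Juniper → Thornfield: 100% × 75% × 90% = 67.5%.
Via Solent → Thornfield: 100% × 23% × 90% = 20.7%.
Total: 10% + 67.5% + 20.7% = 98.2%.
Rounded: 98.20%.

98.20%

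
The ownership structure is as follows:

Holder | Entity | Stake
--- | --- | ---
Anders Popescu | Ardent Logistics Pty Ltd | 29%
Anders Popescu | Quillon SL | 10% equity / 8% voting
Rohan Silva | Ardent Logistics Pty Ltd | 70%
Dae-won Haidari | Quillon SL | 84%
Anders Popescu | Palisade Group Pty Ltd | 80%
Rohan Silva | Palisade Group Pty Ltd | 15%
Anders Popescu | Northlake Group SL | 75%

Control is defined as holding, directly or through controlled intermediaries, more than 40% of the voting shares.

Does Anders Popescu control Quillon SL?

Anders holds 80% of Palisade, so Anders controls Palisade.
Anders holds 75% of Northlake, so Anders controls Northlake.
In Quillon, Anders's side holds only 8%, not > 40%.
So Anders does not control Quillon.

No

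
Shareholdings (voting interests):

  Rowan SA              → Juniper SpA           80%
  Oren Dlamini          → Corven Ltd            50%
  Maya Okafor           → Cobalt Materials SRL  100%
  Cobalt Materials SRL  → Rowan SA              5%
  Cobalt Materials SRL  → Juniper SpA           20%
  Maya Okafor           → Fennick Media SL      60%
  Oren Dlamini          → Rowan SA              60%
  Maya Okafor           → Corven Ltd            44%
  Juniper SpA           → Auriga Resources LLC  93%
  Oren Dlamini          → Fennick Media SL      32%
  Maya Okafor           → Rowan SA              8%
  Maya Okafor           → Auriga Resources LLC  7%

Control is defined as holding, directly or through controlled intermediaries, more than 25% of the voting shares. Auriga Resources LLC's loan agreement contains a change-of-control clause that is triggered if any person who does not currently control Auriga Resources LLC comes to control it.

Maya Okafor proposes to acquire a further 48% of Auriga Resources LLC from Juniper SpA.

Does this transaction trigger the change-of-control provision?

Yes

The purchase adds only to Maya's holdings (Juniper's stake shrinks), so Maya is the only person who could newly come to control Auriga.
Maya holds 100% of Cobalt, so Maya controls Cobalt.
Maya holds 44% of Corven, so Maya controls Corven.
Maya holds 60% of Fennick, so Maya controls Fennick.
In Auriga, Maya's side holds only 7%, not > 25%.
So before the transaction, Maya does not control Auriga.
After the purchase, Maya's direct stake in Auriga rises to 7% + 48% = 55%, and Juniper's stake falls to 45%.
Maya holds 55% of Auriga, so Maya controls Auriga.
Maya did not control Auriga before and does after, so the clause is triggered.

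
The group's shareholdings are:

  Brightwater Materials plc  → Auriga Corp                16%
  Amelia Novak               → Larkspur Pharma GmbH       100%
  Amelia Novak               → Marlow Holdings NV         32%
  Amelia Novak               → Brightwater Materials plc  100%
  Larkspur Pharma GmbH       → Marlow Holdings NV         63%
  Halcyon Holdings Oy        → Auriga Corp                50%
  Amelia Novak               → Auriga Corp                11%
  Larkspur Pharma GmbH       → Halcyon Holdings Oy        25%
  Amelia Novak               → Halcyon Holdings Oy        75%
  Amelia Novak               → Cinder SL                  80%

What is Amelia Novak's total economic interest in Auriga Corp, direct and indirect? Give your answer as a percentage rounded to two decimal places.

Amelia reaches Auriga along 4 paths.
Direct stake: 11% = 11%.
Via Halcyon: 75% × 50% = 37.5%.
Via Larkspur → Halcyon: 100% × 25% × 50% = 12.5%.
Via Brightwater: 100% × 16% = 16%.
Total: 11% + 37.5% + 12.5% + 16% = 77%.
Rounded: 77.00%.

77.00%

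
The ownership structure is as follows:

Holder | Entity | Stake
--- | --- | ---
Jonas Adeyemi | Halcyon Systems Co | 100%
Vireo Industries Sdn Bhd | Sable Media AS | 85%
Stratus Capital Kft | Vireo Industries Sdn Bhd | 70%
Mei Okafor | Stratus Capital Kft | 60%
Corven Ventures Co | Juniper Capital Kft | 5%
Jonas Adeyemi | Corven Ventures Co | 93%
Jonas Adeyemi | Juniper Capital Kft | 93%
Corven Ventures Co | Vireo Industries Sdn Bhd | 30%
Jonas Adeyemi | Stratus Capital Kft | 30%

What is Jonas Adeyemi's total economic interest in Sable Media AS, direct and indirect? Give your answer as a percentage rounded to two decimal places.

Jonas reaches Sable along 2 paths.
Via Stratus → Vireo: 30% × 70% × 85% = 17.85%.
Via Corven → Vireo: 93% × 30% × 85% = 23.715%.
Total: 17.85% + 23.715% = 41.565%.
Rounded: 41.57%.

41.57%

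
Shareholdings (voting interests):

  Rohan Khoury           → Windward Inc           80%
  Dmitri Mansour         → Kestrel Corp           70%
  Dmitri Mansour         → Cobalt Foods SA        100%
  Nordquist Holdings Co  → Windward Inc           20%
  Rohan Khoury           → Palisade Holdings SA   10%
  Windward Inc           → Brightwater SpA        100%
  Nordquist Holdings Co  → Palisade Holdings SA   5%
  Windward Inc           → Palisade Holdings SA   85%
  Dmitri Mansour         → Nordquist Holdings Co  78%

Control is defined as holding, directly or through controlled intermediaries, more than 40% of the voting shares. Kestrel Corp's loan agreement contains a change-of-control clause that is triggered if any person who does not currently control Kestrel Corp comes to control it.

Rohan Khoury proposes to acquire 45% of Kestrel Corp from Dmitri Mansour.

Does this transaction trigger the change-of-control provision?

The purchase adds only to Rohan's holdings (Dmitri's stake shrinks), so Rohan is the only person who could newly come to control Kestrel.
Rohan holds 80% of Windward, so Rohan controls Windward.
Rohan and Windward together hold 10% + 85% = 95% of Palisade, so Rohan controls Palisade.
Windward holds 100% of Brightwater, so Rohan controls Brightwater.
Neither Rohan nor any entity Rohan controls holds any voting interest in Kestrel.
So before the transaction, Rohan does not control Kestrel.
After the purchase, Rohan holds 45% of Kestrel directly, and Dmitri's stake falls to 25%.
Rohan holds 45% of Kestrel, so Rohan controls Kestrel.
Rohan did not control Kestrel before and does after, so the clause is triggered.

Yes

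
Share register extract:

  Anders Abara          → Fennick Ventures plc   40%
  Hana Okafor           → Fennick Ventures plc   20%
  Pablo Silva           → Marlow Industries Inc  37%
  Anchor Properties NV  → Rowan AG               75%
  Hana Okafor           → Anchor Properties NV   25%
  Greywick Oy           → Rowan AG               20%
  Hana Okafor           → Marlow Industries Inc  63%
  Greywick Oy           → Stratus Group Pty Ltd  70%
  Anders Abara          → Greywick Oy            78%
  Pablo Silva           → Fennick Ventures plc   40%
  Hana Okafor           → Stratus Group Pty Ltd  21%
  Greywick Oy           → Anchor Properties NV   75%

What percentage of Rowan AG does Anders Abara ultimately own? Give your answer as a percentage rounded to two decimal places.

Anders reaches Rowan along 2 paths.
Via Greywick: 78% × 20% = 15.6%.
Via Greywick → Anchor: 78% × 75% × 75% = 43.875%.
Total: 15.6% + 43.875% = 59.475%.
Rounded: 59.48%.

59.48%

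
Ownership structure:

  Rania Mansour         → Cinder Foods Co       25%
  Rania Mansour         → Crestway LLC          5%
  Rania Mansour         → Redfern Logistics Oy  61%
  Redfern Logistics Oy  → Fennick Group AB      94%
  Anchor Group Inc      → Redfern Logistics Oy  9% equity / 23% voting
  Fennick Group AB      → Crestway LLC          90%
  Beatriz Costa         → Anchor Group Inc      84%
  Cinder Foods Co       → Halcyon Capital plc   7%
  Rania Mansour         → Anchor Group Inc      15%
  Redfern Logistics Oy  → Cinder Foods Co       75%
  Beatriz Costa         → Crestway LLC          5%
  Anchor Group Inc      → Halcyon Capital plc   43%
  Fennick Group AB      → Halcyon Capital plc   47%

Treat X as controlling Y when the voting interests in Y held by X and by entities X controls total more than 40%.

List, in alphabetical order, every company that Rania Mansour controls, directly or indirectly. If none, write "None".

Cinder Foods Co, Crestway LLC, Fennick Group AB, Halcyon Capital plc, Redfern Logistics Oy

Rania holds 61% of Redfern, so Rania controls Redfern.
Redfern holds 94% of Fennick, so Rania controls Fennick.
Redfern and Rania together hold 75% + 25% = 100% of Cinder, so Rania controls Cinder.
Rania and Fennick together hold 5% + 90% = 95% of Crestway, so Rania controls Crestway.
Fennick and Cinder together hold 47% + 7% = 54% of Halcyon, so Rania controls Halcyon.
No other company's threshold is met.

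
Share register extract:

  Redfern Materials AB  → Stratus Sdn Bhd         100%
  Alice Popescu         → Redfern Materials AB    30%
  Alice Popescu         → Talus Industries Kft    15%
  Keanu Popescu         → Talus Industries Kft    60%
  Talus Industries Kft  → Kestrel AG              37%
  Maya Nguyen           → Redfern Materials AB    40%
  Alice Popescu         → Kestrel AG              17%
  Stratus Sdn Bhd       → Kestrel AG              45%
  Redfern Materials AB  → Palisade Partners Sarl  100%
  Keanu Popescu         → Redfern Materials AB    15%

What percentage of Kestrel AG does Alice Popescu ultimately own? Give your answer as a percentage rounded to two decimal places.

Alice reaches Kestrel along 3 paths.
Direct stake: 17% = 17%.
Via Redfern → Stratus: 30% × 100% × 45% = 13.5%.
Via Talus: 15% × 37% = 5.55%.
Total: 17% + 13.5% + 5.55% = 36.05%.

36.05%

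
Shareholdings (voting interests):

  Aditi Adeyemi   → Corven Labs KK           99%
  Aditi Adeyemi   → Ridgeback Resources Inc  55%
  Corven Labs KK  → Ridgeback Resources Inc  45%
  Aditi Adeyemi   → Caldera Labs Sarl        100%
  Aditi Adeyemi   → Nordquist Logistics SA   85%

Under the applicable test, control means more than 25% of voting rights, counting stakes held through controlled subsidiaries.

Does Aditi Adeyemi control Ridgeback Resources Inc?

Aditi holds 99% of Corven, so Aditi controls Corven.
Aditi and Corven together hold 55% + 45% = 100% of Ridgeback, so Aditi controls Ridgeback.

Yes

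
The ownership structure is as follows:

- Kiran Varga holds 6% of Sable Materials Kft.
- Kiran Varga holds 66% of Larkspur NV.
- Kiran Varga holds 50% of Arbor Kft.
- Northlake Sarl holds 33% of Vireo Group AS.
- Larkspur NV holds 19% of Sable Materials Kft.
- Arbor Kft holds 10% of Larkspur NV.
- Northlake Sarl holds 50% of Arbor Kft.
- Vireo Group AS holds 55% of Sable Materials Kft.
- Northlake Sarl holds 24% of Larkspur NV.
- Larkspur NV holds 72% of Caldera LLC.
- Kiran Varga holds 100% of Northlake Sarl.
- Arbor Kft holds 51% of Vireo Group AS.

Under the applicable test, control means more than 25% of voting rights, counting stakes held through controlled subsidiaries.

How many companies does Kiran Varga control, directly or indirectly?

Kiran holds 100% of Northlake, so Kiran controls Northlake.
Kiran and Northlake together hold 50% + 50% = 100% of Arbor, so Kiran controls Arbor.
Northlake and Arbor and Kiran together hold 24% + 10% + 66% = 100% of Larkspur, so Kiran controls Larkspur.
Arbor and Northlake together hold 51% + 33% = 84% of Vireo, so Kiran controls Vireo.
Larkspur holds 72% of Caldera, so Kiran controls Caldera.
Kiran and Vireo and Larkspur together hold 6% + 55% + 19% = 80% of Sable, so Kiran controls Sable.
Kiran controls 6 companies.

6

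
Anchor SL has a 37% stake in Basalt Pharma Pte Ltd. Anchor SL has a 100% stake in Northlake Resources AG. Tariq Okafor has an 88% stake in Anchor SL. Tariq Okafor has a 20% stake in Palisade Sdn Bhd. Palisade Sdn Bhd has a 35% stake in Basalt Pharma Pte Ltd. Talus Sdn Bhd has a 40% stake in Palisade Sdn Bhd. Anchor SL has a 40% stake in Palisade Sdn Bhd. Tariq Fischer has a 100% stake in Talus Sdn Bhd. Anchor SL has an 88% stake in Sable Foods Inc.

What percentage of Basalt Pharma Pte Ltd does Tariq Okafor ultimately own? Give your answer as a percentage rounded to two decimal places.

51.88%

Tariq Okafor reaches Basalt along 3 paths.
Via Anchor → Palisade: 88% × 40% × 35% = 12.32%.
Via Palisade: 20% × 35% = 7%.
Via Anchor: 88% × 37% = 32.56%.
Total: 12.32% + 7% + 32.56% = 51.88%.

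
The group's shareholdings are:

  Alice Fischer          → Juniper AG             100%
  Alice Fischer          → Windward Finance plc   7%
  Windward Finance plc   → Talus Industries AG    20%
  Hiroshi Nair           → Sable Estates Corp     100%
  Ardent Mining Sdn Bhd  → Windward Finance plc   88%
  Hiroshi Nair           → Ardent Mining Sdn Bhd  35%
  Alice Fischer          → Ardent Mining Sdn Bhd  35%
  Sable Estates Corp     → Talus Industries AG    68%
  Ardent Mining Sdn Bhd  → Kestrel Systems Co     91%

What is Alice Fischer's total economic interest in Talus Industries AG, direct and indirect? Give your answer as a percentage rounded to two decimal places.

7.56%

Alice reaches Talus along 2 paths.
Via Ardent → Windward: 35% × 88% × 20% = 6.16%.
Via Windward: 7% × 20% = 1.4%.
Total: 6.16% + 1.4% = 7.56%.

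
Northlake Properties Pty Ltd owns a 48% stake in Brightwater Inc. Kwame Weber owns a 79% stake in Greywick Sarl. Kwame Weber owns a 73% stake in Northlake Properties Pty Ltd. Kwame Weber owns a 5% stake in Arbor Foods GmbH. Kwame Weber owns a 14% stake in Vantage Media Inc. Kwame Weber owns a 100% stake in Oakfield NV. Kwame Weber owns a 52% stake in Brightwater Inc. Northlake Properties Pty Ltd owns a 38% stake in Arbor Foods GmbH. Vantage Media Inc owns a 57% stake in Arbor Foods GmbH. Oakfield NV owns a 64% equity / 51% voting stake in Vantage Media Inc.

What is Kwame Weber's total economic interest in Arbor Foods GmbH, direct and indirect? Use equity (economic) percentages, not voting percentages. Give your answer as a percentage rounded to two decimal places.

77.20%

Kwame reaches Arbor along 4 paths.
Via Northlake: 73% × 38% = 27.74%.
Via Oakfield → Vantage: 100% × 64% × 57% = 36.48%.
Via Vantage: 14% × 57% = 7.98%.
Direct stake: 5% = 5%.
Total: 27.74% + 36.48% + 7.98% + 5% = 77.2%.
Rounded: 77.20%.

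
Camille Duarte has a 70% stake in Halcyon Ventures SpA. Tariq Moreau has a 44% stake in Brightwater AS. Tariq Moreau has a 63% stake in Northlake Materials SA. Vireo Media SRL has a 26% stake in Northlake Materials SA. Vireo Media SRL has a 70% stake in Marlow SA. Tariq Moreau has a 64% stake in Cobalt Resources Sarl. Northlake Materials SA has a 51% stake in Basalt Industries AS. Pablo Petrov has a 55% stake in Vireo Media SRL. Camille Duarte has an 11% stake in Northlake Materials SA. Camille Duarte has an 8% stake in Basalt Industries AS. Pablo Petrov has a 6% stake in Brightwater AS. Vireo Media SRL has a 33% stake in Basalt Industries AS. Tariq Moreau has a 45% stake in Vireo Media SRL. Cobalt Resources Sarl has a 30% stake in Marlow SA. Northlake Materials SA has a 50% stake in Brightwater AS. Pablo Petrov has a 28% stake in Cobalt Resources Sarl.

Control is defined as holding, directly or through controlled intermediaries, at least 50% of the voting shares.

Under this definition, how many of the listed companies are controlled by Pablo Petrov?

2

Pablo holds 55% of Vireo, so Pablo controls Vireo.
Vireo holds 70% of Marlow, so Pablo controls Marlow.
No other company's threshold is met.
Pablo controls 2 companies.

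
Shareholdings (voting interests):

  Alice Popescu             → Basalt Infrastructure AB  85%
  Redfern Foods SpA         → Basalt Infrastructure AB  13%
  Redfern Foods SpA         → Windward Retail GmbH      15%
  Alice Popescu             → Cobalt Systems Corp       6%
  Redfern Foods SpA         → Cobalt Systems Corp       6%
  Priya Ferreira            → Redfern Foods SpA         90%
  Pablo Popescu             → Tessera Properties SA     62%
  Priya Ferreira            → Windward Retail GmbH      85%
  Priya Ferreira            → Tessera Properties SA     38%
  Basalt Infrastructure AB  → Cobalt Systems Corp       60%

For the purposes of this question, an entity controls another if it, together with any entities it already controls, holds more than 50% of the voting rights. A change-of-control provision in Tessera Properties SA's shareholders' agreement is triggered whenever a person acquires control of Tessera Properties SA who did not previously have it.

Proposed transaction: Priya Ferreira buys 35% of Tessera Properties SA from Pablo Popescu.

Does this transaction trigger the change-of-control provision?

Yes

The purchase adds only to Priya's holdings (Pablo's stake shrinks), so Priya is the only person who could newly come to control Tessera.
Priya holds 90% of Redfern, so Priya controls Redfern.
Priya and Redfern together hold 85% + 15% = 100% of Windward, so Priya controls Windward.
In Tessera, Priya's side holds only 38%, not > 50%.
So before the transaction, Priya does not control Tessera.
After the purchase, Priya's direct stake in Tessera rises to 38% + 35% = 73%, and Pablo's stake falls to 27%.
Priya holds 73% of Tessera, so Priya controls Tessera.
Priya did not control Tessera before and does after, so the clause is triggered.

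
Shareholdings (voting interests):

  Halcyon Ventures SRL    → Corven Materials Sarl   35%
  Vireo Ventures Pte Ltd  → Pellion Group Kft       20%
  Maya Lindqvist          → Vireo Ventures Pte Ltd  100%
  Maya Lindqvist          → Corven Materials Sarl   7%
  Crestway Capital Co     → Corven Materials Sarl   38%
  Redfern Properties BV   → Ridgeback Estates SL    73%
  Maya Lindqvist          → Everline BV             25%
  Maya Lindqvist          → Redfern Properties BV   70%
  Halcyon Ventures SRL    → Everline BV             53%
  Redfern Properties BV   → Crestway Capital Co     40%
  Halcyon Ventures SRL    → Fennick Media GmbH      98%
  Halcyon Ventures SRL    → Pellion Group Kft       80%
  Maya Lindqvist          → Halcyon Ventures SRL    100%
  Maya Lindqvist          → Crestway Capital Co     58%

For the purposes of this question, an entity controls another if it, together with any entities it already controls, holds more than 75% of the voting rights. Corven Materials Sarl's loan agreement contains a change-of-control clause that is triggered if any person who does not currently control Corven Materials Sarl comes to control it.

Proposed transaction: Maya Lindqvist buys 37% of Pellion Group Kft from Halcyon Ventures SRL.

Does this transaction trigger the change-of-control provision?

The purchase adds only to Maya's holdings (Halcyon's stake shrinks), so Maya is the only person who could newly come to control Corven.
Maya holds 100% of Vireo, so Maya controls Vireo.
Maya holds 100% of Halcyon, so Maya controls Halcyon.
Vireo and Halcyon together hold 20% + 80% = 100% of Pellion, so Maya controls Pellion.
Halcyon holds 98% of Fennick, so Maya controls Fennick.
Maya and Halcyon together hold 25% + 53% = 78% of Everline, so Maya controls Everline.
In Corven, Maya's side holds only 7% + 35% = 42%, not > 75%.
So before the transaction, Maya does not control Corven.
After the purchase, Maya holds 37% of Pellion directly, and Halcyon's stake falls to 43%.
Vireo and Halcyon and Maya together hold 20% + 43% + 37% = 100% of Pellion, so Maya controls Pellion.
After the transaction, Maya's side holds 7% + 35% = 42% of Corven, not > 75%, so Maya still does not control Corven.
No new person acquires control, so the clause is not triggered.

No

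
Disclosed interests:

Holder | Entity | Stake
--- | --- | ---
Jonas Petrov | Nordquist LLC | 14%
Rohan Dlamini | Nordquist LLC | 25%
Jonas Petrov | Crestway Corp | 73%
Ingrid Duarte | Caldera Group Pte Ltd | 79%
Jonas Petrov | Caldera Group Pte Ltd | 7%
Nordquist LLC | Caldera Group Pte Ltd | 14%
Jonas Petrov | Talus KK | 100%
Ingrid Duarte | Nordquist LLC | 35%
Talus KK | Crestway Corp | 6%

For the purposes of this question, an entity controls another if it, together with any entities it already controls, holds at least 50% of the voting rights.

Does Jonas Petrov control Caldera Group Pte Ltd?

Jonas holds 100% of Talus, so Jonas controls Talus.
Talus and Jonas together hold 6% + 73% = 79% of Crestway, so Jonas controls Crestway.
In Caldera, Jonas's side holds only 7%, not ≥ 50%.
So Jonas does not control Caldera.

No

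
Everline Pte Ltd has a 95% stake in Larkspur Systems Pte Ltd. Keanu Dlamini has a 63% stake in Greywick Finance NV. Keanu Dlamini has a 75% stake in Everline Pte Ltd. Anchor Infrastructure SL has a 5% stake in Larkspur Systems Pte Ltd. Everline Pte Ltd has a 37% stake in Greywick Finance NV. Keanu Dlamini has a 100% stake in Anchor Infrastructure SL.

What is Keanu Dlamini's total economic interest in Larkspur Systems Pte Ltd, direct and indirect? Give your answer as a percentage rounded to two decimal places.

Keanu reaches Larkspur along 2 paths.
Via Anchor: 100% × 5% = 5%.
Via Everline: 75% × 95% = 71.25%.
Total: 5% + 71.25% = 76.25%.

76.25%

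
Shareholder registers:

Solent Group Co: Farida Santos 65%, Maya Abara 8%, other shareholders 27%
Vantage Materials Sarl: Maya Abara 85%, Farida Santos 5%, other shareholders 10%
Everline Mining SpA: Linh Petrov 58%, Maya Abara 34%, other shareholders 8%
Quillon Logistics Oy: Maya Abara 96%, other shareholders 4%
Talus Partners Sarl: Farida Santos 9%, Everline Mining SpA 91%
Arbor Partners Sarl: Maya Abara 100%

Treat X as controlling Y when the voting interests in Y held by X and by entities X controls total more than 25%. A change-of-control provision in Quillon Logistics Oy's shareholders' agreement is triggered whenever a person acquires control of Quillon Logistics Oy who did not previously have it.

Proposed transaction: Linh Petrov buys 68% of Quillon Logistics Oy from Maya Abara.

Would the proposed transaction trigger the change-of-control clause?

The purchase adds only to Linh's holdings (Maya's stake shrinks), so Linh is the only person who could newly come to control Quillon.
Linh holds 58% of Everline, so Linh controls Everline.
Everline holds 91% of Talus, so Linh controls Talus.
Neither Linh nor any entity Linh controls holds any voting interest in Quillon.
So before the transaction, Linh does not control Quillon.
After the purchase, Linh holds 68% of Quillon directly, and Maya's stake falls to 28%.
Linh holds 68% of Quillon, so Linh controls Quillon.
Linh did not control Quillon before and does after, so the clause is triggered.

Yes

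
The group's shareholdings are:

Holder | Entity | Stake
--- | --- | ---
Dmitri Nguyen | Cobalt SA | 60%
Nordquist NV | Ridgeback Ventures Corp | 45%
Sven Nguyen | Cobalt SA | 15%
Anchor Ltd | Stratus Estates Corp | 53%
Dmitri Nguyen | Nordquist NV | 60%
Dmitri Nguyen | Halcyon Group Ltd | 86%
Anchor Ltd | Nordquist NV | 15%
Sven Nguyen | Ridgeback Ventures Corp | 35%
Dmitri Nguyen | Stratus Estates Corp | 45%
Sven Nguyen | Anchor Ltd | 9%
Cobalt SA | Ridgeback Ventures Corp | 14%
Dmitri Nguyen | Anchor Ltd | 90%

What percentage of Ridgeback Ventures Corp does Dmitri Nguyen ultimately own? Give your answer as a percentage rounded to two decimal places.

41.48%

Dmitri reaches Ridgeback along 3 paths.
Via Anchor → Nordquist: 90% × 15% × 45% = 6.075%.
Via Nordquist: 60% × 45% = 27%.
Via Cobalt: 60% × 14% = 8.4%.
Total: 6.075% + 27% + 8.4% = 41.475%.
Rounded: 41.48%.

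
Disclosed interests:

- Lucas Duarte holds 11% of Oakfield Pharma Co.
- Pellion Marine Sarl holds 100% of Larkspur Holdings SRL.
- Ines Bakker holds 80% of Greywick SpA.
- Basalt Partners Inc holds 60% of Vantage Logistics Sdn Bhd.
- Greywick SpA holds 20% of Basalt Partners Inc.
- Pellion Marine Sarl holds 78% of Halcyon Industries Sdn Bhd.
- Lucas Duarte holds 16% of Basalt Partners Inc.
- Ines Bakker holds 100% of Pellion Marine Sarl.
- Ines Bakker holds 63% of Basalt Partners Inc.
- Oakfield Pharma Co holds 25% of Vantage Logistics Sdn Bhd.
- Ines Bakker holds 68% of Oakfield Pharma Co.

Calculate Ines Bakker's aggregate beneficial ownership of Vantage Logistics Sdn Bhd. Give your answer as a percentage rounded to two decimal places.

64.40%

Ines reaches Vantage along 3 paths.
Via Greywick → Basalt: 80% × 20% × 60% = 9.6%.
Via Basalt: 63% × 60% = 37.8%.
Via Oakfield: 68% × 25% = 17%.
Total: 9.6% + 37.8% + 17% = 64.4%.
Rounded: 64.40%.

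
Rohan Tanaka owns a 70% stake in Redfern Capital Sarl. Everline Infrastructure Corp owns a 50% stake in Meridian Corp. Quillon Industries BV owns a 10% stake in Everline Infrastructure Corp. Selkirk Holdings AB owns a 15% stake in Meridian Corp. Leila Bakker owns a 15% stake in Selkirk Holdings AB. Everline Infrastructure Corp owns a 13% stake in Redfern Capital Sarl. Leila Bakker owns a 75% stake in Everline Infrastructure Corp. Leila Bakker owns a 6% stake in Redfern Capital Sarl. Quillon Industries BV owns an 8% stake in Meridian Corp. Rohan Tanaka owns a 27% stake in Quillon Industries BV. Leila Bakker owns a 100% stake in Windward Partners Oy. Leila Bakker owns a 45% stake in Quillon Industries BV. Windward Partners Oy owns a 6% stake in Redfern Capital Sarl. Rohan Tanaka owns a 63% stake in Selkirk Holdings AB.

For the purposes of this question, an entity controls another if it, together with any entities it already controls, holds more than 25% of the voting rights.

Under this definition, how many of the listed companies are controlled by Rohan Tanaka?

3

Rohan holds 27% of Quillon, so Rohan controls Quillon.
Rohan holds 63% of Selkirk, so Rohan controls Selkirk.
Rohan holds 70% of Redfern, so Rohan controls Redfern.
No other company's threshold is met.
Rohan controls 3 companies.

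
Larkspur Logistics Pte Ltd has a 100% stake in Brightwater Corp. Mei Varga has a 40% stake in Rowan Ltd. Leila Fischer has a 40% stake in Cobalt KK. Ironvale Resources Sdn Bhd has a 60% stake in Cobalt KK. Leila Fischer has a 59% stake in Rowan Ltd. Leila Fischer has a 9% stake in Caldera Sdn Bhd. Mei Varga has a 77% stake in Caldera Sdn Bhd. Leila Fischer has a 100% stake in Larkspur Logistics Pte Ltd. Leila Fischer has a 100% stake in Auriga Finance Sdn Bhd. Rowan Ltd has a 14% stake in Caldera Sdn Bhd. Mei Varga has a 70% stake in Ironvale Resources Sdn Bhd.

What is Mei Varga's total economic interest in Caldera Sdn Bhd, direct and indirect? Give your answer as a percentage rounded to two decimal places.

82.60%

Mei reaches Caldera along 2 paths.
Via Rowan: 40% × 14% = 5.6%.
Direct stake: 77% = 77%.
Total: 5.6% + 77% = 82.6%.
Rounded: 82.60%.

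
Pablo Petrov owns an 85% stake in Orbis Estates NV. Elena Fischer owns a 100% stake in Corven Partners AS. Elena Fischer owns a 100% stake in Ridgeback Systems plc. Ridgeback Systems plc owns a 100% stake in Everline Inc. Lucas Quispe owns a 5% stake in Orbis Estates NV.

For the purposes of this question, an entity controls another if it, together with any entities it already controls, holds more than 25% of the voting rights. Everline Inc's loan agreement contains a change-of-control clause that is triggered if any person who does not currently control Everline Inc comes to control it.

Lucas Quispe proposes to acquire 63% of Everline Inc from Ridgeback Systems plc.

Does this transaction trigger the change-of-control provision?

The purchase adds only to Lucas's holdings (Ridgeback's stake shrinks), so Lucas is the only person who could newly come to control Everline.
Lucas's largest direct stake is 5% in Orbis, which does not meet the threshold, so Lucas controls no company.
Neither Lucas nor any entity Lucas controls holds any voting interest in Everline.
So before the transaction, Lucas does not control Everline.
After the purchase, Lucas holds 63% of Everline directly, and Ridgeback's stake falls to 37%.
Lucas holds 63% of Everline, so Lucas controls Everline.
Lucas did not control Everline before and does after, so the clause is triggered.

Yes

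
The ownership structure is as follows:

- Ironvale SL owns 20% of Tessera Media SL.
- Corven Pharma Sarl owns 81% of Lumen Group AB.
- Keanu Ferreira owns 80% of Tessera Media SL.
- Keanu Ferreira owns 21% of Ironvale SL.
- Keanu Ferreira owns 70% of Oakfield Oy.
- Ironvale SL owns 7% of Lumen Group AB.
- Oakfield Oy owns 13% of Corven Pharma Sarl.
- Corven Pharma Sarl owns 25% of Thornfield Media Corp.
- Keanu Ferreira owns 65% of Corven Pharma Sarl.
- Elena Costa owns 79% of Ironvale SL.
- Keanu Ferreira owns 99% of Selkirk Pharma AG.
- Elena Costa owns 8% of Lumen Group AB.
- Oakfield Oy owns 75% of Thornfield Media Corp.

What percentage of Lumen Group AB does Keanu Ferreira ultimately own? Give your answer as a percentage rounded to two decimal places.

61.49%

Keanu reaches Lumen along 3 paths.
Via Corven: 65% × 81% = 52.65%.
Via Oakfield → Corven: 70% × 13% × 81% = 7.371%.
Via Ironvale: 21% × 7% = 1.47%.
Total: 52.65% + 7.371% + 1.47% = 61.491%.
Rounded: 61.49%.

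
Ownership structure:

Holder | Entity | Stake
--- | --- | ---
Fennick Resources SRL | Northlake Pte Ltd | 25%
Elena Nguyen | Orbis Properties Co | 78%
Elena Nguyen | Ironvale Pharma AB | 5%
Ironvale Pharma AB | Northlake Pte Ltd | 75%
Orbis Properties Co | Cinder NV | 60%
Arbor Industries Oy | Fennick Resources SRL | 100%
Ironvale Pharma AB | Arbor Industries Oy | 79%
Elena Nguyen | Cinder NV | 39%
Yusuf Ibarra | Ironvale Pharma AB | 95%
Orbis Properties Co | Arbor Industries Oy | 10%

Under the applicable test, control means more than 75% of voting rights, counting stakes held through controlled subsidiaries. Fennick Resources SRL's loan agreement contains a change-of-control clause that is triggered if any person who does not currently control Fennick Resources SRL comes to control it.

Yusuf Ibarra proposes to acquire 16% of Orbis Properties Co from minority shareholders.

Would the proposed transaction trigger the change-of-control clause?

The purchase changes only Yusuf's holdings, so Yusuf is the only person who could newly come to control Fennick.
Yusuf holds 95% of Ironvale, so Yusuf controls Ironvale.
Ironvale holds 79% of Arbor, so Yusuf controls Arbor.
Arbor holds 100% of Fennick, so Yusuf controls Fennick.
So Yusuf already controls Fennick before the transaction.
After the purchase, Yusuf holds 16% of Orbis directly.
Yusuf controlled Fennick already, so this is not a new person acquiring control; every other person's position is unchanged or reduced.
No new person acquires control, so the clause is not triggered.

No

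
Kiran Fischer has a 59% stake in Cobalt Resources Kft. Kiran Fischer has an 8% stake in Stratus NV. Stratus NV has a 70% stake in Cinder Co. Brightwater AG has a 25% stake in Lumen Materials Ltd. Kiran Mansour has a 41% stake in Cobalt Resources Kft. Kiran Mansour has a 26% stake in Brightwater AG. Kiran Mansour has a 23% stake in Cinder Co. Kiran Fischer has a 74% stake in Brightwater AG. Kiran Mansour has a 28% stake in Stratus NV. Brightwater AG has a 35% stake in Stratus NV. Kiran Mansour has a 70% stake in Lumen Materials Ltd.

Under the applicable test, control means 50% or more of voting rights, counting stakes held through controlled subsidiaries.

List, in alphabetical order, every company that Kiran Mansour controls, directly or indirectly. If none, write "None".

Kiran Mansour holds 70% of Lumen, so Kiran Mansour controls Lumen.
No other company's threshold is met.

Lumen Materials Ltd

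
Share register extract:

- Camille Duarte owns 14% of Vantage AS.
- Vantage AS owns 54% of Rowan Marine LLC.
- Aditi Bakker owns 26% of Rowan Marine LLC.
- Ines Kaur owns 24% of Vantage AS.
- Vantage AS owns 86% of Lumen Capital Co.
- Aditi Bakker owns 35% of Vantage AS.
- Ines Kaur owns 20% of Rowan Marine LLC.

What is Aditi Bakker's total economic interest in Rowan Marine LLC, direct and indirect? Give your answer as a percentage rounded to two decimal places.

44.90%

Aditi reaches Rowan along 2 paths.
Via Vantage: 35% × 54% = 18.9%.
Direct stake: 26% = 26%.
Total: 18.9% + 26% = 44.9%.
Rounded: 44.90%.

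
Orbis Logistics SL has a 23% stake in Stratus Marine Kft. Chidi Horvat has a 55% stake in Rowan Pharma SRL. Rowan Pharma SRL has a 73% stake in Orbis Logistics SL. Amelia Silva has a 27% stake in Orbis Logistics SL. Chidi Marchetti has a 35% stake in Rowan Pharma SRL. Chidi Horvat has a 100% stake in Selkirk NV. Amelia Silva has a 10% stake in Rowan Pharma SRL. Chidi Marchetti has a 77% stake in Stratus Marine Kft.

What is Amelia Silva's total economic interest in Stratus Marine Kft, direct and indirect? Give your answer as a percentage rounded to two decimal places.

7.89%

Amelia reaches Stratus along 2 paths.
Via Rowan → Orbis: 10% × 73% × 23% = 1.679%.
Via Orbis: 27% × 23% = 6.21%.
Total: 1.679% + 6.21% = 7.889%.
Rounded: 7.89%.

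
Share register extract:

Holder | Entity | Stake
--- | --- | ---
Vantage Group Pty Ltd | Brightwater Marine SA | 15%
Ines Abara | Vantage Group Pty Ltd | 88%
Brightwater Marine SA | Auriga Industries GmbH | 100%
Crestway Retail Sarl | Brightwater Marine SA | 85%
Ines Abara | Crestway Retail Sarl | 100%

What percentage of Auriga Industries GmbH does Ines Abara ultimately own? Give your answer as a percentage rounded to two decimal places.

Ines reaches Auriga along 2 paths.
Via Crestway → Brightwater: 100% × 85% × 100% = 85%.
Via Vantage → Brightwater: 88% × 15% × 100% = 13.2%.
Total: 85% + 13.2% = 98.2%.
Rounded: 98.20%.

98.20%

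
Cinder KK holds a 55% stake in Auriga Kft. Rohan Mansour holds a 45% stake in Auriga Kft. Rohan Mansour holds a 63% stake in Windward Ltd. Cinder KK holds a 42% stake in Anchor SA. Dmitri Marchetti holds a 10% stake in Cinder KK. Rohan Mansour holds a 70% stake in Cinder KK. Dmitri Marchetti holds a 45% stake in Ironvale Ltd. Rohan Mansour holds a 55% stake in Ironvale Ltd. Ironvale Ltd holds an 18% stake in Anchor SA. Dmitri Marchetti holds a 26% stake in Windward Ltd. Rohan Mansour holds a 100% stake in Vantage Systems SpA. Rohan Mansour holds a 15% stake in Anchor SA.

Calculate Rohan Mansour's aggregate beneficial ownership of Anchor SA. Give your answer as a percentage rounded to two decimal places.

Rohan reaches Anchor along 3 paths.
Via Cinder: 70% × 42% = 29.4%.
Direct stake: 15% = 15%.
Via Ironvale: 55% × 18% = 9.9%.
Total: 29.4% + 15% + 9.9% = 54.3%.
Rounded: 54.30%.

54.30%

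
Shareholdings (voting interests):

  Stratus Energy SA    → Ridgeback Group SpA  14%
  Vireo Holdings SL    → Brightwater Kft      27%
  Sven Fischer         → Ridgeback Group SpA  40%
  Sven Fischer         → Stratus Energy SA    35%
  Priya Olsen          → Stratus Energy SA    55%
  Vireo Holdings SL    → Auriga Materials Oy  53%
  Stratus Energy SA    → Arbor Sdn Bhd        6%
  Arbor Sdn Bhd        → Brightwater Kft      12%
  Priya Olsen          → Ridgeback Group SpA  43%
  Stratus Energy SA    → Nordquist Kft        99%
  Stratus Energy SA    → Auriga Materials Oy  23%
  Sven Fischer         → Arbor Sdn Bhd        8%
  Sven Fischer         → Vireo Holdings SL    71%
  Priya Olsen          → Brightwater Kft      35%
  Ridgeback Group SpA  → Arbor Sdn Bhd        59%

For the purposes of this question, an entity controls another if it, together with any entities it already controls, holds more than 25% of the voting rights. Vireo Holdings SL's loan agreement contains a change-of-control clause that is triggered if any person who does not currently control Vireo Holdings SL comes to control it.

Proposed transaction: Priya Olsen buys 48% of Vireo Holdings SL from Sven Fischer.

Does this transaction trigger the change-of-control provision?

Yes

The purchase adds only to Priya's holdings (Sven's stake shrinks), so Priya is the only person who could newly come to control Vireo.
Priya holds 55% of Stratus, so Priya controls Stratus.
Stratus holds 99% of Nordquist, so Priya controls Nordquist.
Priya and Stratus together hold 43% + 14% = 57% of Ridgeback, so Priya controls Ridgeback.
Stratus and Ridgeback together hold 6% + 59% = 65% of Arbor, so Priya controls Arbor.
Arbor and Priya together hold 12% + 35% = 47% of Brightwater, so Priya controls Brightwater.
Neither Priya nor any entity Priya controls holds any voting interest in Vireo.
So before the transaction, Priya does not control Vireo.
After the purchase, Priya holds 48% of Vireo directly, and Sven's stake falls to 23%.
Priya holds 48% of Vireo, so Priya controls Vireo.
Priya did not control Vireo before and does after, so the clause is triggered.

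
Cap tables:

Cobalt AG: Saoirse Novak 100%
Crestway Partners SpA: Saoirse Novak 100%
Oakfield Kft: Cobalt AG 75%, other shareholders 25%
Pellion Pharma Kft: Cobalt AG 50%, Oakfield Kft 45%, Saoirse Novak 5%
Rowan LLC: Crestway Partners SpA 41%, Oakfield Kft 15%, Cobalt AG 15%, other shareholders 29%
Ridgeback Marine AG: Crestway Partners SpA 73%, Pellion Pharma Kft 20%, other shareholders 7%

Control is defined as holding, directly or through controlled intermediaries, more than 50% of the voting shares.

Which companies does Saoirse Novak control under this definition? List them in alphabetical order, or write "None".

Saoirse holds 100% of Cobalt, so Saoirse controls Cobalt.
Saoirse holds 100% of Crestway, so Saoirse controls Crestway.
Cobalt holds 75% of Oakfield, so Saoirse controls Oakfield.
Cobalt and Oakfield and Saoirse together hold 50% + 45% + 5% = 100% of Pellion, so Saoirse controls Pellion.
Crestway and Oakfield and Cobalt together hold 41% + 15% + 15% = 71% of Rowan, so Saoirse controls Rowan.
Crestway and Pellion together hold 73% + 20% = 93% of Ridgeback, so Saoirse controls Ridgeback.

Cobalt AG, Crestway Partners SpA, Oakfield Kft, Pellion Pharma Kft, Ridgeback Marine AG, Rowan LLC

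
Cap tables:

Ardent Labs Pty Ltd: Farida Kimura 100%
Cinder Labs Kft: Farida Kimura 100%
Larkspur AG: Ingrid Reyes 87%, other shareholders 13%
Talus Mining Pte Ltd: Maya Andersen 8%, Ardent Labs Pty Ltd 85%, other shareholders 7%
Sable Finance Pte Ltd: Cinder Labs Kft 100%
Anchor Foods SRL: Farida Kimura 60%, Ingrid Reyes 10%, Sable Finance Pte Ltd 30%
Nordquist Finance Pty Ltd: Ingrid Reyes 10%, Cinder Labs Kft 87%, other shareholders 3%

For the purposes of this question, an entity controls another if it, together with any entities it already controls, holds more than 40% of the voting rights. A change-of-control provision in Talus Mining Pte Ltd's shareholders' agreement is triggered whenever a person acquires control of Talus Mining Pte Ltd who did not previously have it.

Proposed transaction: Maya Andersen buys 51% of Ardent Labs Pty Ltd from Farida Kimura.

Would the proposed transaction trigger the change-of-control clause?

The purchase adds only to Maya's holdings (Farida's stake shrinks), so Maya is the only person who could newly come to control Talus.
Maya's largest direct stake is 8% in Talus, which does not meet the threshold, so Maya controls no company.
In Talus, Maya's side holds only 8%, not > 40%.
So before the transaction, Maya does not control Talus.
After the purchase, Maya holds 51% of Ardent directly, and Farida's stake falls to 49%.
Maya holds 51% of Ardent, so Maya controls Ardent.
Maya and Ardent together hold 8% + 85% = 93% of Talus, so Maya controls Talus.
Maya did not control Talus before and does after, so the clause is triggered.

Yes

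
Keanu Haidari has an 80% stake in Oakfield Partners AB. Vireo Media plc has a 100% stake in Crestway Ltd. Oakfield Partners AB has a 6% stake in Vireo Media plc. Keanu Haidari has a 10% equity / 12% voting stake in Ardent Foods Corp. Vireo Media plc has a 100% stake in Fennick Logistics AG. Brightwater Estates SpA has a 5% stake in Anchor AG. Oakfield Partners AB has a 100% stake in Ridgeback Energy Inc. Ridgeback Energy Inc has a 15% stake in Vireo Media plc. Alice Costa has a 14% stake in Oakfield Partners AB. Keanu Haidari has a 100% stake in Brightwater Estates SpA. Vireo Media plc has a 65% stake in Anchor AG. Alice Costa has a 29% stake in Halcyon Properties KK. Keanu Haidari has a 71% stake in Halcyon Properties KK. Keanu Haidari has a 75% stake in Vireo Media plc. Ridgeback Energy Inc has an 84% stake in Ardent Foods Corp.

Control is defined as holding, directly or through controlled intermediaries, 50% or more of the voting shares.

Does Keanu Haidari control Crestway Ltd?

Keanu holds 80% of Oakfield, so Keanu controls Oakfield.
Oakfield holds 100% of Ridgeback, so Keanu controls Ridgeback.
Keanu and Ridgeback and Oakfield together hold 75% + 15% + 6% = 96% of Vireo, so Keanu controls Vireo.
Vireo holds 100% of Crestway, so Keanu controls Crestway.

Yes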